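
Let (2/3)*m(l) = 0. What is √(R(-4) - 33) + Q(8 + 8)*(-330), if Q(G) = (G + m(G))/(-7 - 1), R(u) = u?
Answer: 660 + I*√37 ≈ 660.0 + 6.0828*I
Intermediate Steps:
m(l) = 0 (m(l) = (3/2)*0 = 0)
Q(G) = -G/8 (Q(G) = (G + 0)/(-7 - 1) = G/(-8) = G*(-⅛) = -G/8)
√(R(-4) - 33) + Q(8 + 8)*(-330) = √(-4 - 33) - (8 + 8)/8*(-330) = √(-37) - ⅛*16*(-330) = I*√37 - 2*(-330) = I*√37 + 660 = 660 + I*√37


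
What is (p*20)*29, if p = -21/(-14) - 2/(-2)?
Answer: 1450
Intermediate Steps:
p = 5/2 (p = -21*(-1/14) - 2*(-1/2) = 3/2 + 1 = 5/2 ≈ 2.5000)
(p*20)*29 = ((5/2)*20)*29 = 50*29 = 1450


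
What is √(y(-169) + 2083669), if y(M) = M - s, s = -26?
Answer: √2083526 ≈ 1443.4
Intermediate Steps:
y(M) = 26 + M (y(M) = M - 1*(-26) = M + 26 = 26 + M)
√(y(-169) + 2083669) = √((26 - 169) + 2083669) = √(-143 + 2083669) = √2083526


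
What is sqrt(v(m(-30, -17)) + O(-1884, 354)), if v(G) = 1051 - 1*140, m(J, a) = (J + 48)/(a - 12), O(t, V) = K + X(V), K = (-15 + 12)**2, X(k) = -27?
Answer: sqrt(893) ≈ 29.883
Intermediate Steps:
K = 9 (K = (-3)**2 = 9)
O(t, V) = -18 (O(t, V) = 9 - 27 = -18)
m(J, a) = (48 + J)/(-12 + a)
v(G) = 911 (v(G) = 1051 - 140 = 911)
sqrt(v(m(-30, -17)) + O(-1884, 354)) = sqrt(911 - 18) = sqrt(893)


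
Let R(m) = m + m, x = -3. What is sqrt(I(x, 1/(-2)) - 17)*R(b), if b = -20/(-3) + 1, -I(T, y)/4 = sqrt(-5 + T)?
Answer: 46*sqrt(-17 - 8*I*sqrt(2))/3 ≈ 20.053 - 66.325*I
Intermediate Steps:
I(T, y) = -4*sqrt(-5 + T)
b = 23/3 (b = -20*(-1)/3 + 1 = -4*(-5/3) + 1 = 20/3 + 1 = 23/3 ≈ 7.6667)
R(m) = 2*m
sqrt(I(x, 1/(-2)) - 17)*R(b) = sqrt(-4*sqrt(-5 - 3) - 17)*(2*(23/3)) = sqrt(-8*I*sqrt(2) - 17)*(46/3) = sqrt(-17 - 8*I*sqrt(2))*(46/3) = 46*sqrt(-17 - 8*I*sqrt(2))/3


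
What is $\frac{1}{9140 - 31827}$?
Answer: $- \frac{1}{22687} \approx -4.4078 \cdot 10^{-5}$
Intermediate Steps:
$\frac{1}{9140 - 31827} = \frac{1}{-22687} = - \frac{1}{22687}$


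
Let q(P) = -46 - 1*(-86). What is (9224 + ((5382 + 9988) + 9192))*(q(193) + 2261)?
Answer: 77741586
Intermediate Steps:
q(P) = 40 (q(P) = -46 + 86 = 40)
(9224 + ((5382 + 9988) + 9192))*(q(193) + 2261) = (9224 + ((5382 + 9988) + 9192))*(40 + 2261) = (9224 + (15370 + 9192))*2301 = (9224 + 24562)*2301 = 33786*2301 = 77741586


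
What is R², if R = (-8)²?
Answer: 4096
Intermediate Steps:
R = 64
R² = 64² = 4096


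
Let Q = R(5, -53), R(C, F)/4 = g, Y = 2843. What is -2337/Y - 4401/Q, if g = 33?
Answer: -4273509/125092 ≈ -34.163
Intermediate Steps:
R(C, F) = 132 (R(C, F) = 4*33 = 132)
Q = 132
-2337/Y - 4401/Q = -2337/2843 - 4401/132 = -2337*1/2843 - 4401*1/132 = -2337/2843 - 1467/44 = -4273509/125092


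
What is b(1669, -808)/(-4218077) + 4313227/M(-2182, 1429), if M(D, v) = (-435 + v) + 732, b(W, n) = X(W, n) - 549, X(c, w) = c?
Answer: 18193521671359/7280400902 ≈ 2499.0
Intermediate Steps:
b(W, n) = -549 + W (b(W, n) = W - 549 = -549 + W)
M(D, v) = 297 + v
b(1669, -808)/(-4218077) + 4313227/M(-2182, 1429) = (-549 + 1669)/(-4218077) + 4313227/(297 + 1429) = 1120*(-1/4218077) + 4313227/1726 = -1120/4218077 + 4313227*(1/1726) = -1120/4218077 + 4313227/1726 = 18193521671359/7280400902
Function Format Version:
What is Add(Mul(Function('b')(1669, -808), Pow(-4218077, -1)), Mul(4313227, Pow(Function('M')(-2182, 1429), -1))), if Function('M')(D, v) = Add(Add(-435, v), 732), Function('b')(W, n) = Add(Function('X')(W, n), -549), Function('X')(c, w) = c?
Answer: Rational(18193521671359, 7280400902) ≈ 2499.0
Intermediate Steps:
Function('b')(W, n) = Add(-549, W) (Function('b')(W, n) = Add(W, -549) = Add(-549, W))
Function('M')(D, v) = Add(297, v)
Add(Mul(Function('b')(1669, -808), Pow(-4218077, -1)), Mul(4313227, Pow(Function('M')(-2182, 1429), -1))) = Add(Mul(Add(-549, 1669), Pow(-4218077, -1)), Mul(4313227, Pow(Add(297, 1429), -1))) = Add(Mul(1120, Rational(-1, 4218077)), Mul(4313227, Pow(1726, -1))) = Add(Rational(-1120, 4218077), Mul(4313227, Rational(1, 1726))) = Add(Rational(-1120, 4218077), Rational(4313227, 1726)) = Rational(18193521671359, 7280400902)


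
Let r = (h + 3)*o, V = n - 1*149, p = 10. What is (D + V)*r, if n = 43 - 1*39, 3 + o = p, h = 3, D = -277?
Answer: -17724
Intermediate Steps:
o = 7 (o = -3 + 10 = 7)
n = 4 (n = 43 - 39 = 4)
V = -145 (V = 4 - 1*149 = 4 - 149 = -145)
r = 42 (r = (3 + 3)*7 = 6*7 = 42)
(D + V)*r = (-277 - 145)*42 = -422*42 = -17724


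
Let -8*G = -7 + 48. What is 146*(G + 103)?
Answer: 57159/4 ≈ 14290.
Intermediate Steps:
G = -41/8 (G = -(-7 + 48)/8 = -⅛*41 = -41/8 ≈ -5.1250)
146*(G + 103) = 146*(-41/8 + 103) = 146*(783/8) = 57159/4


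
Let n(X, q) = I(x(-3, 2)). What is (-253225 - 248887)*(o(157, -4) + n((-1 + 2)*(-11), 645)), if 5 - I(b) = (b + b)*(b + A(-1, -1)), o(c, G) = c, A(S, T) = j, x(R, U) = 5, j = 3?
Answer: -41173184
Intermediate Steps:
A(S, T) = 3
I(b) = 5 - 2*b*(3 + b) (I(b) = 5 - (b + b)*(b + 3) = 5 - 2*b*(3 + b))
n(X, q) = -75 (n(X, q) = 5 - 6*5 - 2*5² = 5 - 30 - 2*25 = 5 - 30 - 50 = -75)
(-253225 - 248887)*(o(157, -4) + n((-1 + 2)*(-11), 645)) = (-253225 - 248887)*(157 - 75) = -502112*82 = -41173184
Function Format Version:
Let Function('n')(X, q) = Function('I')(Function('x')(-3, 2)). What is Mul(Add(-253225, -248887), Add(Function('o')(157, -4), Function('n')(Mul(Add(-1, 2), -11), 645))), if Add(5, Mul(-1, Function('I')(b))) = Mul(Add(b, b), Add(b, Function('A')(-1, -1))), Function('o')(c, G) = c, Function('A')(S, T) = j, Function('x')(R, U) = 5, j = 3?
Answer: -41173184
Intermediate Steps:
Function('A')(S, T) = 3
Function('I')(b) = Add(5, Mul(-2, b, Add(3, b))) (Function('I')(b) = Add(5, Mul(-1, Mul(Add(b, b), Add(b, 3)))) = Add(5, Mul(-1, Mul(Mul(2, b), Add(3, b)))) = Add(5, Mul(-1, Mul(2, b, Add(3, b)))) = Add(5, Mul(-2, b, Add(3, b))))
Function('n')(X, q) = -75 (Function('n')(X, q) = Add(5, Mul(-6, 5), Mul(-2, Pow(5, 2))) = Add(5, -30, Mul(-2, 25)) = Add(5, -30, -50) = -75)
Mul(Add(-253225, -248887), Add(Function('o')(157, -4), Function('n')(Mul(Add(-1, 2), -11), 645))) = Mul(Add(-253225, -248887), Add(157, -75)) = Mul(-502112, 82) = -41173184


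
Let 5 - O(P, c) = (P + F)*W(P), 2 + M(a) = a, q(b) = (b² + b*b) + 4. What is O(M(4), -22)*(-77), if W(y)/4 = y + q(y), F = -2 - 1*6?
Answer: -26257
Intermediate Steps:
q(b) = 4 + 2*b² (q(b) = (b² + b²) + 4 = 2*b² + 4 = 4 + 2*b²)
F = -8 (F = -2 - 6 = -8)
M(a) = -2 + a
W(y) = 16 + 4*y + 8*y² (W(y) = 4*(y + (4 + 2*y²)) = 4*(4 + y + 2*y²) = 16 + 4*y + 8*y²)
O(P, c) = 5 - (-8 + P)*(16 + 4*P + 8*P²) (O(P, c) = 5 - (P - 8)*(16 + 4*P + 8*P²) = 5 - (-8 + P)*(16 + 4*P + 8*P²))
O(M(4), -22)*(-77) = (133 - 8*(-2 + 4)³ + 16*(-2 + 4) + 60*(-2 + 4)²)*(-77) = (133 - 8*2³ + 16*2 + 60*2²)*(-77) = (133 - 8*8 + 32 + 60*4)*(-77) = (133 - 64 + 32 + 240)*(-77) = 341*(-77) = -26257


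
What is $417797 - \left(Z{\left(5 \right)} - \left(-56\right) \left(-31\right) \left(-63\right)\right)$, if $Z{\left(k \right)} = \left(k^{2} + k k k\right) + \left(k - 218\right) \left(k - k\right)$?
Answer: $308279$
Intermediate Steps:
$Z{\left(k \right)} = k^{2} + k^{3}$ ($Z{\left(k \right)} = \left(k^{2} + k^{2} k\right) + \left(-218 + k\right) 0 = \left(k^{2} + k^{3}\right) + 0 = k^{2} + k^{3}$)
$417797 - \left(Z{\left(5 \right)} - \left(-56\right) \left(-31\right) \left(-63\right)\right) = 417797 - \left(5^{2} \left(1 + 5\right) - \left(-56\right) \left(-31\right) \left(-63\right)\right) = 417797 - \left(25 \cdot 6 - 1736 \left(-63\right)\right) = 417797 - \left(150 - -109368\right) = 417797 - \left(150 + 109368\right) = 417797 - 109518 = 308279$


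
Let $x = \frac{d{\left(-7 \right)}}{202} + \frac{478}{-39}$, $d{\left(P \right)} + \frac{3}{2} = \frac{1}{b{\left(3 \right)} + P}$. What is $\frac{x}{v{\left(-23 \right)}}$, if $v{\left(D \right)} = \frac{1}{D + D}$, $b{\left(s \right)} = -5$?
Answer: $\frac{8888833}{15756} \approx 564.16$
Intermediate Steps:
$v{\left(D \right)} = \frac{1}{2 D}$
$d{\left(P \right)} = - \frac{3}{2} + \frac{1}{-5 + P}$
$x = - \frac{386471}{31512}$ ($x = \frac{\frac{1}{2} \frac{1}{-5 - 7} \left(17 - -21\right)}{202} + \frac{478}{-39} = \frac{17 + 21}{2 \left(-12\right)} \frac{1}{202} + 478 \left(- \frac{1}{39}\right) = \frac{1}{2} \left(- \frac{1}{12}\right) 38 \cdot \frac{1}{202} - \frac{478}{39} = \left(- \frac{19}{12}\right) \frac{1}{202} - \frac{478}{39} = - \frac{19}{2424} - \frac{478}{39} = - \frac{386471}{31512} \approx -12.264$)
$\frac{x}{v{\left(-23 \right)}} = - \frac{386471}{31512 \frac{1}{2 \left(-23\right)}} = - \frac{386471}{31512 \cdot \frac{1}{2} \left(- \frac{1}{23}\right)} = - \frac{386471}{31512 \left(- \frac{1}{46}\right)} = \left(- \frac{386471}{31512}\right) \left(-46\right) = \frac{8888833}{15756}$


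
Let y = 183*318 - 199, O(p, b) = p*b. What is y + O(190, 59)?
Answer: 69205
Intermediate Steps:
O(p, b) = b*p
y = 57995 (y = 58194 - 199 = 57995)
y + O(190, 59) = 57995 + 59*190 = 57995 + 11210 = 69205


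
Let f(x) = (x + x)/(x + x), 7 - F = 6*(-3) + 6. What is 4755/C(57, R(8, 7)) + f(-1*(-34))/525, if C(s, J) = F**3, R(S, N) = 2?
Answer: 2503234/3600975 ≈ 0.69515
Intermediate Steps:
F = 19 (F = 7 - (6*(-3) + 6) = 7 - (-18 + 6) = 7 - 1*(-12) = 7 + 12 = 19)
C(s, J) = 6859 (C(s, J) = 19**3 = 6859)
f(x) = 1 (f(x) = (2*x)/((2*x)) = (2*x)*(1/(2*x)) = 1)
4755/C(57, R(8, 7)) + f(-1*(-34))/525 = 4755/6859 + 1/525 = 2503234/3600975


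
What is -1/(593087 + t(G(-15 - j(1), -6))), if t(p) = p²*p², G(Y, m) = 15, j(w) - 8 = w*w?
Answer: -1/643712 ≈ -1.5535e-6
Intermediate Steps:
j(w) = 8 + w² (j(w) = 8 + w*w = 8 + w²)
t(p) = p⁴
-1/(593087 + t(G(-15 - j(1), -6))) = -1/(593087 + 15⁴) = -1/(593087 + 50625) = -1/643712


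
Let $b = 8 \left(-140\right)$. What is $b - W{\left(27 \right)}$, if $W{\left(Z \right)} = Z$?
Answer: $-1147$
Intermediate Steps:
$b = -1120$
$b - W{\left(27 \right)} = -1120 - 27 = -1147$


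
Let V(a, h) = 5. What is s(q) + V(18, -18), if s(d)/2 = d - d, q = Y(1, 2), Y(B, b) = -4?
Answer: 5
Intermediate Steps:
q = -4
s(d) = 0 (s(d) = 2*(d - d) = 2*0 = 0)
s(q) + V(18, -18) = 0 + 5 = 5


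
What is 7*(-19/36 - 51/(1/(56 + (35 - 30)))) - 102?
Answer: -787777/36 ≈ -21883.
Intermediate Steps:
7*(-19/36 - 51/(1/(56 + (35 - 30)))) - 102 = 7*(-19*1/36 - 51/(1/(56 + 5))) - 102 = 7*(-19/36 - 51/(1/61)) - 102 = 7*(-19/36 - 51/1/61) - 102 = 7*(-19/36 - 51*61) - 102 = 7*(-19/36 - 3111) - 102 = 7*(-112015/36) - 102 = -784105/36 - 102 = -787777/36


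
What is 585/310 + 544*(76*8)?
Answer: 20506741/62 ≈ 3.3075e+5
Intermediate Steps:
585/310 + 544*(76*8) = 585*(1/310) + 544*608 = 117/62 + 330752 = 20506741/62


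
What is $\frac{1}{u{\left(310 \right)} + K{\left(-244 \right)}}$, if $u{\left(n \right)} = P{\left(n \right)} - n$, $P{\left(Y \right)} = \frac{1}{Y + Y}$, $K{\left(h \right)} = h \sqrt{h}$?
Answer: $- \frac{119163380}{5621036225201} + \frac{187587200 i \sqrt{61}}{5621036225201} \approx -2.12 \cdot 10^{-5} + 0.00026065 i$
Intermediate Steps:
$K{\left(h \right)} = h^{\frac{3}{2}}$
$P{\left(Y \right)} = \frac{1}{2 Y}$
$u{\left(n \right)} = \frac{1}{2 n} - n$
$\frac{1}{u{\left(310 \right)} + K{\left(-244 \right)}} = \frac{1}{\left(\frac{1}{2 \cdot 310} - 310\right) + \left(-244\right)^{\frac{3}{2}}} = \frac{1}{\left(\frac{1}{2} \cdot \frac{1}{310} - 310\right) - 488 i \sqrt{61}} = \frac{1}{\left(\frac{1}{620} - 310\right) - 488 i \sqrt{61}} = \frac{1}{- \frac{192199}{620} - 488 i \sqrt{61}}$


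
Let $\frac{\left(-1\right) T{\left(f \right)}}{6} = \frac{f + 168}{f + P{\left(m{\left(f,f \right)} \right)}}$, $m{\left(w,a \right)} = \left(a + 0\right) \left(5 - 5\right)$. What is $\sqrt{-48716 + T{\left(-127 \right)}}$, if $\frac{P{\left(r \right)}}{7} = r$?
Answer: $\frac{i \sqrt{785709122}}{127} \approx 220.71 i$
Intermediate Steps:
$m{\left(w,a \right)} = 0$ ($m{\left(w,a \right)} = a 0 = 0$)
$P{\left(r \right)} = 7 r$
$T{\left(f \right)} = - \frac{6 \left(168 + f\right)}{f}$ ($T{\left(f \right)} = - 6 \frac{f + 168}{f + 7 \cdot 0} = - 6 \frac{168 + f}{f + 0} = - 6 \frac{168 + f}{f} = - \frac{6 \left(168 + f\right)}{f}$)
$\sqrt{-48716 + T{\left(-127 \right)}} = \sqrt{-48716 - \left(6 + \frac{1008}{-127}\right)} = \sqrt{-48716 - - \frac{246}{127}} = \sqrt{-48716 + \left(-6 + \frac{1008}{127}\right)} = \sqrt{-48716 + \frac{246}{127}} = \sqrt{- \frac{6186686}{127}} = \frac{i \sqrt{785709122}}{127}$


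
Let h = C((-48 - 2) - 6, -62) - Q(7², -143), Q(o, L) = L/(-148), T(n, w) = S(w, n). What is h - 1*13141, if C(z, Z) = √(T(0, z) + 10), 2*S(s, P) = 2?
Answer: -1945011/148 + √11 ≈ -13139.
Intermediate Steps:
S(s, P) = 1 (S(s, P) = (½)*2 = 1)
T(n, w) = 1
C(z, Z) = √11 (C(z, Z) = √(1 + 10) = √11)
Q(o, L) = -L/148 (Q(o, L) = L*(-1/148) = -L/148)
h = -143/148 + √11 (h = √11 - (-1)*(-143)/148 = √11 - 1*143/148 = √11 - 143/148 = -143/148 + √11 ≈ 2.3504)
h - 1*13141 = (-143/148 + √11) - 1*13141 = (-143/148 + √11) - 13141 = -1945011/148 + √11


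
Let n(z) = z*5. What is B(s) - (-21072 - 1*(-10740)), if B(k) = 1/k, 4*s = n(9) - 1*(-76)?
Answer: 1250176/121 ≈ 10332.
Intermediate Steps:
n(z) = 5*z
s = 121/4 (s = (5*9 - 1*(-76))/4 = (45 + 76)/4 = (¼)*121 = 121/4 ≈ 30.250)
B(s) - (-21072 - 1*(-10740)) = 1/(121/4) - (-21072 - 1*(-10740)) = 4/121 - (-21072 + 10740) = 4/121 - 1*(-10332) = 4/121 + 10332 = 1250176/121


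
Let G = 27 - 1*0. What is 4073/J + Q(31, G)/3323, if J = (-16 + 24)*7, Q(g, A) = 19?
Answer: 13535643/186088 ≈ 72.738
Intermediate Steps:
G = 27 (G = 27 + 0 = 27)
J = 56 (J = 8*7 = 56)
4073/J + Q(31, G)/3323 = 4073/56 + 19/3323 = 13535643/186088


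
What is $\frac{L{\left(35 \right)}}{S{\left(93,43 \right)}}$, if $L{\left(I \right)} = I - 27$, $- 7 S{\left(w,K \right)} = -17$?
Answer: $\frac{56}{17} \approx 3.2941$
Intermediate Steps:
$S{\left(w,K \right)} = \frac{17}{7}$ ($S{\left(w,K \right)} = \left(- \frac{1}{7}\right) \left(-17\right) = \frac{17}{7}$)
$L{\left(I \right)} = -27 + I$
$\frac{L{\left(35 \right)}}{S{\left(93,43 \right)}} = \frac{-27 + 35}{\frac{17}{7}} = 8 \cdot \frac{7}{17} = \frac{56}{17}$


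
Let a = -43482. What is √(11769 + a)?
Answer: 31*I*√33 ≈ 178.08*I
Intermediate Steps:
√(11769 + a) = √(11769 - 43482) = √(-31713) = 31*I*√33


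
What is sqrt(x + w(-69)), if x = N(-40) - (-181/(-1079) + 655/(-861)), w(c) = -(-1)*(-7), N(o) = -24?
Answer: I*sqrt(26243565090015)/929019 ≈ 5.5143*I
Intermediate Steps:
w(c) = -7 (w(c) = -1*7 = -7)
x = -21745552/929019 (x = -24 - (-181/(-1079) + 655/(-861)) = -24 - (-181*(-1/1079) + 655*(-1/861)) = -24 - (181/1079 - 655/861) = -24 - 1*(-550904/929019) = -24 + 550904/929019 = -21745552/929019 ≈ -23.407)
sqrt(x + w(-69)) = sqrt(-21745552/929019 - 7) = sqrt(-28248685/929019) = I*sqrt(26243565090015)/929019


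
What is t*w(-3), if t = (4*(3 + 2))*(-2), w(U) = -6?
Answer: 240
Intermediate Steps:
t = -40 (t = (4*5)*(-2) = 20*(-2) = -40)
t*w(-3) = -40*(-6) = 240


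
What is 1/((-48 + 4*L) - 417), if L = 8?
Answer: -1/433 ≈ -0.0023095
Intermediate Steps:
1/((-48 + 4*L) - 417) = 1/((-48 + 4*8) - 417) = 1/((-48 + 32) - 417) = 1/(-16 - 417) = 1/(-433) = -1/433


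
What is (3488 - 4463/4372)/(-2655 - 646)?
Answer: -15245073/14431972 ≈ -1.0563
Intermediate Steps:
(3488 - 4463/4372)/(-2655 - 646) = (3488 - 4463*1/4372)/(-3301) = (3488 - 4463/4372)*(-1/3301) = (15245073/4372)*(-1/3301) = -15245073/14431972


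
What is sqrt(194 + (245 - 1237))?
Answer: I*sqrt(798) ≈ 28.249*I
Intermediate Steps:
sqrt(194 + (245 - 1237)) = sqrt(194 - 992) = sqrt(-798) = I*sqrt(798)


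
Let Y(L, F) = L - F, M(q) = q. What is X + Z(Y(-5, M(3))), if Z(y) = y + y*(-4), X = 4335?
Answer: 4359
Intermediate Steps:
Z(y) = -3*y (Z(y) = y - 4*y = -3*y)
X + Z(Y(-5, M(3))) = 4335 - 3*(-5 - 1*3) = 4335 - 3*(-5 - 3) = 4335 - 3*(-8) = 4335 + 24 = 4359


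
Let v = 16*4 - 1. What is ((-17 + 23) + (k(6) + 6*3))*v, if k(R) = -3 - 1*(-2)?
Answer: 1449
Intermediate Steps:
k(R) = -1 (k(R) = -3 + 2 = -1)
v = 63 (v = 64 - 1 = 63)
((-17 + 23) + (k(6) + 6*3))*v = ((-17 + 23) + (-1 + 6*3))*63 = (6 + (-1 + 18))*63 = (6 + 17)*63 = 23*63 = 1449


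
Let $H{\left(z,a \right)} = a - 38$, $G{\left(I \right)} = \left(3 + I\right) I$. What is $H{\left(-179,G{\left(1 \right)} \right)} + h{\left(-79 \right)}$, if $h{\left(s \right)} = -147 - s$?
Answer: $-102$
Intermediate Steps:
$G{\left(I \right)} = I \left(3 + I\right)$
$H{\left(z,a \right)} = -38 + a$ ($H{\left(z,a \right)} = a - 38 = -38 + a$)
$H{\left(-179,G{\left(1 \right)} \right)} + h{\left(-79 \right)} = \left(-38 + 1 \left(3 + 1\right)\right) - 68 = \left(-38 + 1 \cdot 4\right) + \left(-147 + 79\right) = \left(-38 + 4\right) - 68 = -34 - 68 = -102$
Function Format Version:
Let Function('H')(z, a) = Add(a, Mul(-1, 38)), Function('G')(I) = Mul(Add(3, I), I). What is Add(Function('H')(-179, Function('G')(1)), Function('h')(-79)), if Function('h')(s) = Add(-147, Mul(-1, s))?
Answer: -102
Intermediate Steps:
Function('G')(I) = Mul(I, Add(3, I))
Function('H')(z, a) = Add(-38, a) (Function('H')(z, a) = Add(a, -38) = Add(-38, a))
Add(Function('H')(-179, Function('G')(1)), Function('h')(-79)) = Add(Add(-38, Mul(1, Add(3, 1))), Add(-147, Mul(-1, -79))) = Add(Add(-38, Mul(1, 4)), Add(-147, 79)) = Add(Add(-38, 4), -68) = Add(-34, -68) = -102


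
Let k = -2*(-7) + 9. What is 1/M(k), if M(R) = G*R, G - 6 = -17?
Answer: -1/253 ≈ -0.0039526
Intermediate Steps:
k = 23 (k = 14 + 9 = 23)
G = -11 (G = 6 - 17 = -11)
M(R) = -11*R
1/M(k) = 1/(-11*23) = 1/(-253) = -1/253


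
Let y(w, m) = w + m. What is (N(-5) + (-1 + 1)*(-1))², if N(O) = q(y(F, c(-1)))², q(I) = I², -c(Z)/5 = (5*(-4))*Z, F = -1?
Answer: 10828567056280801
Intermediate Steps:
c(Z) = 100*Z (c(Z) = -5*5*(-4)*Z = -(-100)*Z = 100*Z)
y(w, m) = m + w
N(O) = 104060401 (N(O) = ((100*(-1) - 1)²)² = ((-100 - 1)²)² = ((-101)²)² = 10201² = 104060401)
(N(-5) + (-1 + 1)*(-1))² = (104060401 + (-1 + 1)*(-1))² = (104060401 + 0*(-1))² = (104060401 + 0)² = 104060401² = 10828567056280801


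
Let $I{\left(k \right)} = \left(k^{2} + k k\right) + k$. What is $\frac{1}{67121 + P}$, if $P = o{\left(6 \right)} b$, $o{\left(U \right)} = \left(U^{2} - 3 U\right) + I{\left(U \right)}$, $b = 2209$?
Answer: $\frac{1}{279185} \approx 3.5819 \cdot 10^{-6}$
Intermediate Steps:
$I{\left(k \right)} = k + 2 k^{2}$ ($I{\left(k \right)} = \left(k^{2} + k^{2}\right) + k = 2 k^{2} + k = k + 2 k^{2}$)
$o{\left(U \right)} = U^{2} - 3 U + U \left(1 + 2 U\right)$ ($o{\left(U \right)} = \left(U^{2} - 3 U\right) + U \left(1 + 2 U\right) = U^{2} - 3 U + U \left(1 + 2 U\right)$)
$P = 212064$ ($P = 6 \left(-2 + 3 \cdot 6\right) 2209 = 6 \left(-2 + 18\right) 2209 = 6 \cdot 16 \cdot 2209 = 96 \cdot 2209 = 212064$)
$\frac{1}{67121 + P} = \frac{1}{67121 + 212064} = \frac{1}{279185}$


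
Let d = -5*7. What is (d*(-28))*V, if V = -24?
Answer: -23520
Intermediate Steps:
d = -35
(d*(-28))*V = -35*(-28)*(-24) = 980*(-24) = -23520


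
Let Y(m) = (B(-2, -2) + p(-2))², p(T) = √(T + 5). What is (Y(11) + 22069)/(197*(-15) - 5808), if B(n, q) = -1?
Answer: -22073/8763 + 2*√3/8763 ≈ -2.5185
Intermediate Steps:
p(T) = √(5 + T)
Y(m) = (-1 + √3)² (Y(m) = (-1 + √(5 - 2))² = (-1 + √3)²)
(Y(11) + 22069)/(197*(-15) - 5808) = ((1 - √3)² + 22069)/(197*(-15) - 5808) = (22069 + (1 - √3)²)/(-2955 - 5808) = (22069 + (1 - √3)²)/(-8763) = (22069 + (1 - √3)²)*(-1/8763) = -22069/8763 - (1 - √3)²/8763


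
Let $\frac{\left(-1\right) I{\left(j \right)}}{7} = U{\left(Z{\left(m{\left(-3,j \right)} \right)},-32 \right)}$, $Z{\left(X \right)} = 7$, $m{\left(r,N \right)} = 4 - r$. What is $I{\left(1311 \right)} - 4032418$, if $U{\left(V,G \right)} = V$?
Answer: $-4032467$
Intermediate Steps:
$I{\left(j \right)} = -49$ ($I{\left(j \right)} = \left(-7\right) 7 = -49$)
$I{\left(1311 \right)} - 4032418 = -49 - 4032418 = -4032467$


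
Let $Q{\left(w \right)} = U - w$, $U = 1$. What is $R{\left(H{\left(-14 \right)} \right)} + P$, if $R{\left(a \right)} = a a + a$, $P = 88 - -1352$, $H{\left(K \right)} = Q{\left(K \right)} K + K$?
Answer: $51392$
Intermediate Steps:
$Q{\left(w \right)} = 1 - w$
$H{\left(K \right)} = K + K \left(1 - K\right)$ ($H{\left(K \right)} = \left(1 - K\right) K + K = K \left(1 - K\right) + K = K + K \left(1 - K\right)$)
$P = 1440$ ($P = 88 + 1352 = 1440$)
$R{\left(a \right)} = a + a^{2}$ ($R{\left(a \right)} = a^{2} + a = a + a^{2}$)
$R{\left(H{\left(-14 \right)} \right)} + P = - 14 \left(2 - -14\right) \left(1 - 14 \left(2 - -14\right)\right) + 1440 = - 14 \left(2 + 14\right) \left(1 - 14 \left(2 + 14\right)\right) + 1440 = \left(-14\right) 16 \left(1 - 224\right) + 1440 = - 224 \left(1 - 224\right) + 1440 = \left(-224\right) \left(-223\right) + 1440 = 49952 + 1440 = 51392$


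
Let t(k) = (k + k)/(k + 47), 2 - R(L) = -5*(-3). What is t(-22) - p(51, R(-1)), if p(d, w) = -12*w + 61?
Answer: -5469/25 ≈ -218.76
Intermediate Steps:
R(L) = -13 (R(L) = 2 - (-5)*(-3) = 2 - 1*15 = 2 - 15 = -13)
t(k) = 2*k/(47 + k) (t(k) = (2*k)/(47 + k) = 2*k/(47 + k))
p(d, w) = 61 - 12*w
t(-22) - p(51, R(-1)) = 2*(-22)/(47 - 22) - (61 - 12*(-13)) = 2*(-22)/25 - (61 + 156) = 2*(-22)*(1/25) - 1*217 = -44/25 - 217 = -5469/25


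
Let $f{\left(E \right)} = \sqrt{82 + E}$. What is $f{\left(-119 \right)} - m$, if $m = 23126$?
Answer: $-23126 + i \sqrt{37} \approx -23126.0 + 6.0828 i$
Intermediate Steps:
$f{\left(-119 \right)} - m = \sqrt{82 - 119} - 23126 = \sqrt{-37} - 23126 = i \sqrt{37} - 23126 = -23126 + i \sqrt{37}$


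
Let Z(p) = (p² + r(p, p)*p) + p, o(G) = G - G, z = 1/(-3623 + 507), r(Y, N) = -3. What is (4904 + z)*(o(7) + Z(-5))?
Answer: 534830205/3116 ≈ 1.7164e+5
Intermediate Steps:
z = -1/3116 (z = 1/(-3116) = -1/3116 ≈ -0.00032092)
o(G) = 0
Z(p) = p² - 2*p (Z(p) = (p² - 3*p) + p = p² - 2*p)
(4904 + z)*(o(7) + Z(-5)) = (4904 - 1/3116)*(0 - 5*(-2 - 5)) = 15280863*(0 - 5*(-7))/3116 = 15280863*(0 + 35)/3116 = (15280863/3116)*35 = 534830205/3116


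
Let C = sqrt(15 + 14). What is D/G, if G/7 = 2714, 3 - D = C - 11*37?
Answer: 205/9499 - sqrt(29)/18998 ≈ 0.021298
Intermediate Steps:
C = sqrt(29) ≈ 5.3852
D = 410 - sqrt(29) (D = 3 - (sqrt(29) - 11*37) = 3 - (sqrt(29) - 407) = 3 - (-407 + sqrt(29)) = 3 + (407 - sqrt(29)) = 410 - sqrt(29) ≈ 404.61)
G = 18998 (G = 7*2714 = 18998)
D/G = (410 - sqrt(29))/18998 = (410 - sqrt(29))*(1/18998) = 205/9499 - sqrt(29)/18998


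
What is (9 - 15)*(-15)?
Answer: 90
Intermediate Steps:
(9 - 15)*(-15) = -6*(-15) = 90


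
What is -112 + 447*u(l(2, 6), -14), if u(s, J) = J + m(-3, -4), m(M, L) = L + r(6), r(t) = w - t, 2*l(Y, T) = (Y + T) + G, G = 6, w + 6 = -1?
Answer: -13969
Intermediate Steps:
w = -7 (w = -6 - 1 = -7)
l(Y, T) = 3 + T/2 + Y/2 (l(Y, T) = ((Y + T) + 6)/2 = ((T + Y) + 6)/2 = (6 + T + Y)/2 = 3 + T/2 + Y/2)
r(t) = -7 - t
m(M, L) = -13 + L (m(M, L) = L + (-7 - 1*6) = L + (-7 - 6) = L - 13 = -13 + L)
u(s, J) = -17 + J (u(s, J) = J + (-13 - 4) = J - 17 = -17 + J)
-112 + 447*u(l(2, 6), -14) = -112 + 447*(-17 - 14) = -112 + 447*(-31) = -112 - 13857 = -13969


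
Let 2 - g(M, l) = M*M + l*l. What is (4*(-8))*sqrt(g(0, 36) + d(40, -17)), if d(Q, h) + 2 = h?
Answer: -32*I*sqrt(1313) ≈ -1159.5*I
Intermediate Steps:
g(M, l) = 2 - M**2 - l**2 (g(M, l) = 2 - (M*M + l*l) = 2 - (M**2 + l**2) = 2 + (-M**2 - l**2) = 2 - M**2 - l**2)
d(Q, h) = -2 + h
(4*(-8))*sqrt(g(0, 36) + d(40, -17)) = (4*(-8))*sqrt((2 - 1*0**2 - 1*36**2) + (-2 - 17)) = -32*sqrt((2 - 1*0 - 1*1296) - 19) = -32*sqrt((2 + 0 - 1296) - 19) = -32*sqrt(-1294 - 19) = -32*I*sqrt(1313)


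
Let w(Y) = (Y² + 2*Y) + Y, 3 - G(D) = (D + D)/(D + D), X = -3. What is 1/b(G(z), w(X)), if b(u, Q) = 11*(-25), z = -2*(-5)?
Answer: -1/275 ≈ -0.0036364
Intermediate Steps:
z = 10
G(D) = 2 (G(D) = 3 - (D + D)/(D + D) = 3 - 2*D/(2*D) = 3 - 2*D*1/(2*D) = 3 - 1*1 = 3 - 1 = 2)
w(Y) = Y² + 3*Y
b(u, Q) = -275
1/b(G(z), w(X)) = 1/(-275) = -1/275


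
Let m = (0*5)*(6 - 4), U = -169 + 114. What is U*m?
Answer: 0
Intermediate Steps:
U = -55
m = 0 (m = 0*2 = 0)
U*m = -55*0 = 0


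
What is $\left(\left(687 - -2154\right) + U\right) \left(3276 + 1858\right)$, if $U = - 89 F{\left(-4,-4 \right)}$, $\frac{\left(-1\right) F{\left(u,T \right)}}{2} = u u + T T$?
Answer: $43828958$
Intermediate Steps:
$F{\left(u,T \right)} = - 2 T^{2} - 2 u^{2}$ ($F{\left(u,T \right)} = - 2 \left(u u + T T\right) = - 2 \left(u^{2} + T^{2}\right) = - 2 \left(T^{2} + u^{2}\right) = - 2 T^{2} - 2 u^{2}$)
$U = 5696$ ($U = - 89 \left(- 2 \left(-4\right)^{2} - 2 \left(-4\right)^{2}\right) = - 89 \left(\left(-2\right) 16 - 32\right) = - 89 \left(-32 - 32\right) = \left(-89\right) \left(-64\right) = 5696$)
$\left(\left(687 - -2154\right) + U\right) \left(3276 + 1858\right) = \left(\left(687 - -2154\right) + 5696\right) \left(3276 + 1858\right) = \left(\left(687 + 2154\right) + 5696\right) 5134 = \left(2841 + 5696\right) 5134 = 8537 \cdot 5134 = 43828958$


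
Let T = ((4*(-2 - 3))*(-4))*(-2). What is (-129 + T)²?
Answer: 83521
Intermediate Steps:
T = -160 (T = ((4*(-5))*(-4))*(-2) = -20*(-4)*(-2) = 80*(-2) = -160)
(-129 + T)² = (-129 - 160)² = (-289)² = 83521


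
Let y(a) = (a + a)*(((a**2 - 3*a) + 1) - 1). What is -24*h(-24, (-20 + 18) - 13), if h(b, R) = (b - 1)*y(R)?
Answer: -4860000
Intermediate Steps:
y(a) = 2*a*(a**2 - 3*a) (y(a) = (2*a)*((1 + a**2 - 3*a) - 1) = (2*a)*(a**2 - 3*a) = 2*a*(a**2 - 3*a))
h(b, R) = 2*R**2*(-1 + b)*(-3 + R) (h(b, R) = (b - 1)*(2*R**2*(-3 + R)) = (-1 + b)*(2*R**2*(-3 + R)) = 2*R**2*(-1 + b)*(-3 + R))
-24*h(-24, (-20 + 18) - 13) = -48*((-20 + 18) - 13)**2*(-1 - 24)*(-3 + ((-20 + 18) - 13)) = -48*(-2 - 13)**2*(-25)*(-3 + (-2 - 13)) = -48*(-15)**2*(-25)*(-3 - 15) = -48*225*(-25)*(-18) = -24*202500 = -4860000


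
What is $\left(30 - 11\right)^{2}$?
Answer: $361$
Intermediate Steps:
$\left(30 - 11\right)^{2} = 19^{2} = 361$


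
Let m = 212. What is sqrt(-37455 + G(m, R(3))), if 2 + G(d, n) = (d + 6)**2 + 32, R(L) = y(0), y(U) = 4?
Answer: sqrt(10099) ≈ 100.49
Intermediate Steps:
R(L) = 4
G(d, n) = 30 + (6 + d)**2 (G(d, n) = -2 + ((d + 6)**2 + 32) = -2 + ((6 + d)**2 + 32) = -2 + (32 + (6 + d)**2) = 30 + (6 + d)**2)
sqrt(-37455 + G(m, R(3))) = sqrt(-37455 + (30 + (6 + 212)**2)) = sqrt(-37455 + (30 + 218**2)) = sqrt(-37455 + (30 + 47524)) = sqrt(-37455 + 47554) = sqrt(10099)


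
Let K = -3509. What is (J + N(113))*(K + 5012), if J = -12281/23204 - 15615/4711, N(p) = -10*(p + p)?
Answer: -371947298313573/109314044 ≈ -3.4026e+6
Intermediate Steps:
N(p) = -20*p
J = -420186251/109314044 (J = -12281*1/23204 - 15615*1/4711 = -12281/23204 - 15615/4711 = -420186251/109314044 ≈ -3.8438)
(J + N(113))*(K + 5012) = (-420186251/109314044 - 20*113)*(-3509 + 5012) = (-420186251/109314044 - 2260)*1503 = -247469925691/109314044*1503 = -371947298313573/109314044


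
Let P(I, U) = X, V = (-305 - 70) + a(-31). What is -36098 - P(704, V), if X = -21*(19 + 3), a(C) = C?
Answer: -35636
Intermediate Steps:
V = -406 (V = (-305 - 70) - 31 = -375 - 31 = -406)
X = -462 (X = -21*22 = -462)
P(I, U) = -462
-36098 - P(704, V) = -36098 - 1*(-462) = -36098 + 462 = -35636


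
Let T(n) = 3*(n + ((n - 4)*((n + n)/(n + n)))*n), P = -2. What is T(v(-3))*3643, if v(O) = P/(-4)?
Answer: -54645/4 ≈ -13661.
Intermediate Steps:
v(O) = ½ (v(O) = -2/(-4) = -2*(-¼) = ½)
T(n) = 3*n + 3*n*(-4 + n) (T(n) = 3*(n + ((-4 + n)*((2*n)/((2*n))))*n) = 3*(n + ((-4 + n)*((2*n)*(1/(2*n))))*n) = 3*(n + ((-4 + n)*1)*n) = 3*(n + (-4 + n)*n) = 3*(n + n*(-4 + n)) = 3*n + 3*n*(-4 + n))
T(v(-3))*3643 = (3*(½)*(-3 + ½))*3643 = (3*(½)*(-5/2))*3643 = -15/4*3643 = -54645/4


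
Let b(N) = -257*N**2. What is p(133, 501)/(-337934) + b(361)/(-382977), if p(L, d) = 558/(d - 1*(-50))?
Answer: 3118178727219466/35655471592209 ≈ 87.453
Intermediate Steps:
p(L, d) = 558/(50 + d) (p(L, d) = 558/(d + 50) = 558/(50 + d))
p(133, 501)/(-337934) + b(361)/(-382977) = (558/(50 + 501))/(-337934) - 257*361**2/(-382977) = (558/551)*(-1/337934) - 257*130321*(-1/382977) = (558*(1/551))*(-1/337934) - 33492497*(-1/382977) = (558/551)*(-1/337934) + 33492497/382977 = -279/93100817 + 33492497/382977 = 3118178727219466/35655471592209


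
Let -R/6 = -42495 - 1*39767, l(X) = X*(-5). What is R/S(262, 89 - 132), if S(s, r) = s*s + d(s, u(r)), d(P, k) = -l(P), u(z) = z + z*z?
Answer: 82262/11659 ≈ 7.0557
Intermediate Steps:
u(z) = z + z**2
l(X) = -5*X
R = 493572 (R = -6*(-42495 - 1*39767) = -6*(-42495 - 39767) = -6*(-82262) = 493572)
d(P, k) = 5*P (d(P, k) = -(-5)*P = 5*P)
S(s, r) = s**2 + 5*s (S(s, r) = s*s + 5*s = s**2 + 5*s)
R/S(262, 89 - 132) = 493572/((262*(5 + 262))) = 493572/((262*267)) = 493572/69954 = 493572*(1/69954) = 82262/11659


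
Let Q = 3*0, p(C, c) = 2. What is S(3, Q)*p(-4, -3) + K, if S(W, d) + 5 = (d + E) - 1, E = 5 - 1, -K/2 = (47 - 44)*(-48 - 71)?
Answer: 710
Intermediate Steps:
K = 714 (K = -2*(47 - 44)*(-48 - 71) = -6*(-119) = -2*(-357) = 714)
Q = 0
E = 4
S(W, d) = -2 + d (S(W, d) = -5 + ((d + 4) - 1) = -5 + ((4 + d) - 1) = -5 + (3 + d) = -2 + d)
S(3, Q)*p(-4, -3) + K = (-2 + 0)*2 + 714 = -2*2 + 714 = -4 + 714 = 710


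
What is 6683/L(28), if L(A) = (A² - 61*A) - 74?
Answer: -6683/998 ≈ -6.6964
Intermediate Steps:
L(A) = -74 + A² - 61*A
6683/L(28) = 6683/(-74 + 28² - 61*28) = 6683/(-74 + 784 - 1708) = 6683/(-998) = 6683*(-1/998) = -6683/998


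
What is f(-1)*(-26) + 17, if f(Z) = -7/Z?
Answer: -165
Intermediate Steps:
f(-1)*(-26) + 17 = -7/(-1)*(-26) + 17 = -7*(-1)*(-26) + 17 = 7*(-26) + 17 = -182 + 17 = -165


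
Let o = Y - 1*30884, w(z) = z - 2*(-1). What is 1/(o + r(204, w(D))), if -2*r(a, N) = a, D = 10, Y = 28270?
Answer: -1/2716 ≈ -0.00036819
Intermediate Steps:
w(z) = 2 + z (w(z) = z + 2 = 2 + z)
r(a, N) = -a/2
o = -2614 (o = 28270 - 1*30884 = 28270 - 30884 = -2614)
1/(o + r(204, w(D))) = 1/(-2614 - ½*204) = 1/(-2614 - 102) = 1/(-2716) = -1/2716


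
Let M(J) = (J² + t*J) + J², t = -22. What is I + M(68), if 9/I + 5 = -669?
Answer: 5224839/674 ≈ 7752.0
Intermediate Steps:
I = -9/674 (I = 9/(-5 - 669) = 9/(-674) = 9*(-1/674) = -9/674 ≈ -0.013353)
M(J) = -22*J + 2*J² (M(J) = (J² - 22*J) + J² = -22*J + 2*J²)
I + M(68) = -9/674 + 2*68*(-11 + 68) = -9/674 + 2*68*57 = -9/674 + 7752 = 5224839/674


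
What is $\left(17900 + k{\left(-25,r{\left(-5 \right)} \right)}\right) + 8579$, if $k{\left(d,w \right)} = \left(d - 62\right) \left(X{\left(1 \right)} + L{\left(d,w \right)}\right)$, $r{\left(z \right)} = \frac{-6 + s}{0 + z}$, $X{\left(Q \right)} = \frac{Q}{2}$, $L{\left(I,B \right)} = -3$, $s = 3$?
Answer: $\frac{53393}{2} \approx 26697.0$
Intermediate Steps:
$X{\left(Q \right)} = \frac{Q}{2}$ ($X{\left(Q \right)} = Q \frac{1}{2} = \frac{Q}{2}$)
$r{\left(z \right)} = - \frac{3}{z}$ ($r{\left(z \right)} = \frac{-6 + 3}{0 + z} = - \frac{3}{z}$)
$k{\left(d,w \right)} = 155 - \frac{5 d}{2}$ ($k{\left(d,w \right)} = \left(d - 62\right) \left(\frac{1}{2} \cdot 1 - 3\right) = \left(-62 + d\right) \left(\frac{1}{2} - 3\right) = \left(-62 + d\right) \left(- \frac{5}{2}\right) = 155 - \frac{5 d}{2}$)
$\left(17900 + k{\left(-25,r{\left(-5 \right)} \right)}\right) + 8579 = \left(17900 + \left(155 - - \frac{125}{2}\right)\right) + 8579 = \left(17900 + \left(155 + \frac{125}{2}\right)\right) + 8579 = \left(17900 + \frac{435}{2}\right) + 8579 = \frac{36235}{2} + 8579 = \frac{53393}{2}$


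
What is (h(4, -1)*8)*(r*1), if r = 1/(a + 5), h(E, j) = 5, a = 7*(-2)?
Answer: -40/9 ≈ -4.4444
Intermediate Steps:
a = -14
r = -⅑ (r = 1/(-14 + 5) = 1/(-9) = -⅑ ≈ -0.11111)
(h(4, -1)*8)*(r*1) = (5*8)*(-⅑*1) = 40*(-⅑) = -40/9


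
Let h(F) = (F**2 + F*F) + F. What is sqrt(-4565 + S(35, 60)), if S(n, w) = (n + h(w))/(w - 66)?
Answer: I*sqrt(208110)/6 ≈ 76.032*I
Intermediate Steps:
h(F) = F + 2*F**2 (h(F) = (F**2 + F**2) + F = 2*F**2 + F = F + 2*F**2)
S(n, w) = (n + w*(1 + 2*w))/(-66 + w) (S(n, w) = (n + w*(1 + 2*w))/(w - 66) = (n + w*(1 + 2*w))/(-66 + w))
sqrt(-4565 + S(35, 60)) = sqrt(-4565 + (35 + 60*(1 + 2*60))/(-66 + 60)) = sqrt(-4565 + (35 + 60*(1 + 120))/(-6)) = sqrt(-4565 - (35 + 60*121)/6) = sqrt(-4565 - (35 + 7260)/6) = sqrt(-4565 - 1/6*7295) = sqrt(-4565 - 7295/6) = sqrt(-34685/6) = I*sqrt(208110)/6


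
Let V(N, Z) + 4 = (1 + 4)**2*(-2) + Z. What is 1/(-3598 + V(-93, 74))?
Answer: -1/3578 ≈ -0.00027949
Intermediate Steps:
V(N, Z) = -54 + Z (V(N, Z) = -4 + ((1 + 4)**2*(-2) + Z) = -4 + (5**2*(-2) + Z) = -4 + (25*(-2) + Z) = -4 + (-50 + Z) = -54 + Z)
1/(-3598 + V(-93, 74)) = 1/(-3598 + (-54 + 74)) = 1/(-3598 + 20) = 1/(-3578) = -1/3578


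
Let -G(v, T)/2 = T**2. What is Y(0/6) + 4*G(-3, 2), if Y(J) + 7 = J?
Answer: -39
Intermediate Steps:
Y(J) = -7 + J
G(v, T) = -2*T**2
Y(0/6) + 4*G(-3, 2) = (-7 + 0/6) + 4*(-2*2**2) = (-7 + 0*(1/6)) + 4*(-2*4) = (-7 + 0) + 4*(-8) = -7 - 32 = -39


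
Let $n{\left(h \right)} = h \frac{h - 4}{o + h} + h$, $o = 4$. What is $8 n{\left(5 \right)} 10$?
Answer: $\frac{4000}{9} \approx 444.44$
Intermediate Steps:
$n{\left(h \right)} = h + \frac{h \left(-4 + h\right)}{4 + h}$ ($n{\left(h \right)} = h \frac{h - 4}{4 + h} + h = h \frac{-4 + h}{4 + h} + h = \frac{h \left(-4 + h\right)}{4 + h} + h = h + \frac{h \left(-4 + h\right)}{4 + h}$)
$8 n{\left(5 \right)} 10 = 8 \frac{2 \cdot 5^{2}}{4 + 5} \cdot 10 = 8 \cdot 2 \cdot 25 \cdot \frac{1}{9} \cdot 10 = 8 \cdot \frac{50}{9} \cdot 10 = \frac{400}{9} \cdot 10 = \frac{4000}{9}$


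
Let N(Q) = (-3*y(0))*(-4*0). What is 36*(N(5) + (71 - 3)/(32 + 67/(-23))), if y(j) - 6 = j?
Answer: 18768/223 ≈ 84.161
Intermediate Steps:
y(j) = 6 + j
N(Q) = 0 (N(Q) = (-3*(6 + 0))*(-4*0) = -3*6*0 = -18*0 = 0)
36*(N(5) + (71 - 3)/(32 + 67/(-23))) = 36*(0 + (71 - 3)/(32 + 67/(-23))) = 36*(0 + 68/(32 + 67*(-1/23))) = 36*(0 + 68/(32 - 67/23)) = 36*(0 + 68/(669/23)) = 36*(0 + 68*(23/669)) = 36*(0 + 1564/669) = 36*(1564/669) = 18768/223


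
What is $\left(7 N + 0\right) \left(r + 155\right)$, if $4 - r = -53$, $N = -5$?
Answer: $-7420$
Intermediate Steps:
$r = 57$ ($r = 4 - -53 = 4 + 53 = 57$)
$\left(7 N + 0\right) \left(r + 155\right) = \left(7 \left(-5\right) + 0\right) \left(57 + 155\right) = \left(-35 + 0\right) 212 = \left(-35\right) 212 = -7420$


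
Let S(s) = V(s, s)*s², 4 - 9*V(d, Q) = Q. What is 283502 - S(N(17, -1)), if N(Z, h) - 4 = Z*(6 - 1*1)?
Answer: 3224803/9 ≈ 3.5831e+5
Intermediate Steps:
V(d, Q) = 4/9 - Q/9
N(Z, h) = 4 + 5*Z (N(Z, h) = 4 + Z*(6 - 1*1) = 4 + Z*(6 - 1) = 4 + Z*5 = 4 + 5*Z)
S(s) = s²*(4/9 - s/9) (S(s) = (4/9 - s/9)*s² = s²*(4/9 - s/9))
283502 - S(N(17, -1)) = 283502 - (4 + 5*17)²*(4 - (4 + 5*17))/9 = 283502 - (4 + 85)²*(4 - (4 + 85))/9 = 283502 - 89²*(4 - 1*89)/9 = 283502 - 7921*(4 - 89)/9 = 283502 - 7921*(-85)/9 = 283502 - 1*(-673285/9) = 283502 + 673285/9 = 3224803/9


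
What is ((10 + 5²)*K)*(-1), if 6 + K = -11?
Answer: 595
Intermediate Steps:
K = -17 (K = -6 - 11 = -17)
((10 + 5²)*K)*(-1) = ((10 + 5²)*(-17))*(-1) = ((10 + 25)*(-17))*(-1) = (35*(-17))*(-1) = -595*(-1) = 595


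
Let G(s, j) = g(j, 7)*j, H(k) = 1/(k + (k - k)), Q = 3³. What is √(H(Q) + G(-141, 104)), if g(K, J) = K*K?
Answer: √91113987/9 ≈ 1060.6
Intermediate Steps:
g(K, J) = K²
Q = 27
H(k) = 1/k (H(k) = 1/(k + 0) = 1/k)
G(s, j) = j³ (G(s, j) = j²*j = j³)
√(H(Q) + G(-141, 104)) = √(1/27 + 104³) = √(1/27 + 1124864) = √(30371329/27) = √91113987/9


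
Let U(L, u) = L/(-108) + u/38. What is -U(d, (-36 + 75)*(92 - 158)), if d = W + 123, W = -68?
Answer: 140041/2052 ≈ 68.246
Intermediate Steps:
d = 55 (d = -68 + 123 = 55)
U(L, u) = -L/108 + u/38 (U(L, u) = L*(-1/108) + u*(1/38) = -L/108 + u/38)
-U(d, (-36 + 75)*(92 - 158)) = -(-1/108*55 + ((-36 + 75)*(92 - 158))/38) = -(-55/108 + (39*(-66))/38) = -(-55/108 + (1/38)*(-2574)) = -(-55/108 - 1287/19) = -1*(-140041/2052) = 140041/2052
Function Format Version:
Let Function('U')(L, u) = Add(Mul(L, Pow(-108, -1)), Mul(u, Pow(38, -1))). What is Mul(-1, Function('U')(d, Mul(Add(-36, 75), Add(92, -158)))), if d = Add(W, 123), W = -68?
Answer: Rational(140041, 2052) ≈ 68.246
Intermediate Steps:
d = 55 (d = Add(-68, 123) = 55)
Function('U')(L, u) = Add(Mul(Rational(-1, 108), L), Mul(Rational(1, 38), u)) (Function('U')(L, u) = Add(Mul(L, Rational(-1, 108)), Mul(u, Rational(1, 38))) = Add(Mul(Rational(-1, 108), L), Mul(Rational(1, 38), u)))
Mul(-1, Function('U')(d, Mul(Add(-36, 75), Add(92, -158)))) = Mul(-1, Add(Mul(Rational(-1, 108), 55), Mul(Rational(1, 38), Mul(Add(-36, 75), Add(92, -158))))) = Mul(-1, Add(Rational(-55, 108), Mul(Rational(1, 38), Mul(39, -66)))) = Mul(-1, Add(Rational(-55, 108), Mul(Rational(1, 38), -2574))) = Mul(-1, Add(Rational(-55, 108), Rational(-1287, 19))) = Mul(-1, Rational(-140041, 2052)) = Rational(140041, 2052)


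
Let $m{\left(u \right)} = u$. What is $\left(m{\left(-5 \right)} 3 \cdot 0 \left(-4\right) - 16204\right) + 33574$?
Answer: $17370$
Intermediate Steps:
$\left(m{\left(-5 \right)} 3 \cdot 0 \left(-4\right) - 16204\right) + 33574 = \left(- 5 \cdot 3 \cdot 0 \left(-4\right) - 16204\right) + 33574 = \left(\left(-5\right) 0 \left(-4\right) - 16204\right) + 33574 = \left(0 \left(-4\right) - 16204\right) + 33574 = \left(0 - 16204\right) + 33574 = -16204 + 33574 = 17370$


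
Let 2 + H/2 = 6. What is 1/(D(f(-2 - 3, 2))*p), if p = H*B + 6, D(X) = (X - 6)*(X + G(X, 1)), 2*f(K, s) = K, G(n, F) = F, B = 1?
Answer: 2/357 ≈ 0.0056022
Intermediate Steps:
H = 8 (H = -4 + 2*6 = -4 + 12 = 8)
f(K, s) = K/2
D(X) = (1 + X)*(-6 + X) (D(X) = (X - 6)*(X + 1) = (-6 + X)*(1 + X) = (1 + X)*(-6 + X))
p = 14 (p = 8*1 + 6 = 8 + 6 = 14)
1/(D(f(-2 - 3, 2))*p) = 1/((-6 + ((-2 - 3)/2)² - 5*(-2 - 3)/2)*14) = 1/((-6 + ((½)*(-5))² - 5*(-5)/2)*14) = 1/((-6 + (-5/2)² - 5*(-5/2))*14) = 1/((-6 + 25/4 + 25/2)*14) = 1/((51/4)*14) = 1/(357/2) = 2/357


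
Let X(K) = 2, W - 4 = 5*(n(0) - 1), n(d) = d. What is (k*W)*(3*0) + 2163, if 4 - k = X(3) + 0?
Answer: 2163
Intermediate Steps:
W = -1 (W = 4 + 5*(0 - 1) = 4 + 5*(-1) = 4 - 5 = -1)
k = 2 (k = 4 - (2 + 0) = 4 - 1*2 = 4 - 2 = 2)
(k*W)*(3*0) + 2163 = (2*(-1))*(3*0) + 2163 = -2*0 + 2163 = 0 + 2163 = 2163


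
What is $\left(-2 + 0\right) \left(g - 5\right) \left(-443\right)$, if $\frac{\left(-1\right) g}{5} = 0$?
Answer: $-4430$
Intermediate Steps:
$g = 0$ ($g = \left(-5\right) 0 = 0$)
$\left(-2 + 0\right) \left(g - 5\right) \left(-443\right) = \left(-2 + 0\right) \left(0 - 5\right) \left(-443\right) = \left(-2\right) \left(-5\right) \left(-443\right) = 10 \left(-443\right) = -4430$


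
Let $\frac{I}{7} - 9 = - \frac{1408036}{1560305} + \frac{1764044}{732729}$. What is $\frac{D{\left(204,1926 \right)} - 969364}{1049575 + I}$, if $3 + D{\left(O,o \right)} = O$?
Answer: $- \frac{1108025374710047235}{1200042936005803342} \approx -0.92332$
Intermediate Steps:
$D{\left(O,o \right)} = -3 + O$
$I = \frac{84071850549967}{1143280722345}$ ($I = 63 + 7 \left(- \frac{1408036}{1560305} + \frac{1764044}{732729}\right) = 63 + 7 \cdot \frac{1720737863176}{1143280722345} = 63 + \frac{12045165042232}{1143280722345} = \frac{84071850549967}{1143280722345} \approx 73.536$)
$\frac{D{\left(204,1926 \right)} - 969364}{1049575 + I} = \frac{\left(-3 + 204\right) - 969364}{1049575 + \frac{84071850549967}{1143280722345}} = \frac{201 - 969364}{\frac{1200042936005803342}{1143280722345}} = \left(-969163\right) \frac{1143280722345}{1200042936005803342} = - \frac{1108025374710047235}{1200042936005803342}$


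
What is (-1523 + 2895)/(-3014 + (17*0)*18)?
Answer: -686/1507 ≈ -0.45521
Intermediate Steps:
(-1523 + 2895)/(-3014 + (17*0)*18) = 1372/(-3014 + 0*18) = 1372/(-3014 + 0) = 1372/(-3014) = 1372*(-1/3014) = -686/1507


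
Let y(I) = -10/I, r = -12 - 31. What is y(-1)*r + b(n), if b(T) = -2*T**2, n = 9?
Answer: -592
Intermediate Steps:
r = -43
y(-1)*r + b(n) = -10/(-1)*(-43) - 2*9**2 = -10*(-1)*(-43) - 2*81 = 10*(-43) - 162 = -430 - 162 = -592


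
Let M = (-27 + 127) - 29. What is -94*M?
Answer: -6674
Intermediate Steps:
M = 71 (M = 100 - 29 = 71)
-94*M = -94*71 = -6674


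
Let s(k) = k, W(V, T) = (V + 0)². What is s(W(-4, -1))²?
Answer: 256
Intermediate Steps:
W(V, T) = V²
s(W(-4, -1))² = ((-4)²)² = 16² = 256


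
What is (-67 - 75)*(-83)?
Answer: 11786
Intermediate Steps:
(-67 - 75)*(-83) = -142*(-83) = 11786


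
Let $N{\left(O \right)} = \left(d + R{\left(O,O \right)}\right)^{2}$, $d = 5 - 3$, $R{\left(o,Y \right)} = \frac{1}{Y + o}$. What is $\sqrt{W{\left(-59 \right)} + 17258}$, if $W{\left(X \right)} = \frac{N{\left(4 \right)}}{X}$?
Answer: $\frac{\sqrt{3844789221}}{472} \approx 131.37$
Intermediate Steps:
$d = 2$
$N{\left(O \right)} = \left(2 + \frac{1}{2 O}\right)^{2}$ ($N{\left(O \right)} = \left(2 + \frac{1}{O + O}\right)^{2} = \left(2 + \frac{1}{2 O}\right)^{2}$)
$W{\left(X \right)} = \frac{289}{64 X}$ ($W{\left(X \right)} = \frac{\frac{1}{4} \cdot \frac{1}{16} \left(1 + 4 \cdot 4\right)^{2}}{X} = \frac{\frac{1}{4} \cdot \frac{1}{16} \left(1 + 16\right)^{2}}{X} = \frac{\frac{1}{4} \cdot \frac{1}{16} \cdot 17^{2}}{X} = \frac{\frac{1}{4} \cdot \frac{1}{16} \cdot 289}{X} = \frac{289}{64 X}$)
$\sqrt{W{\left(-59 \right)} + 17258} = \sqrt{\frac{289}{64 \left(-59\right)} + 17258} = \sqrt{\frac{289}{64} \left(- \frac{1}{59}\right) + 17258} = \sqrt{- \frac{289}{3776} + 17258} = \sqrt{\frac{65165919}{3776}} = \frac{\sqrt{3844789221}}{472}$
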